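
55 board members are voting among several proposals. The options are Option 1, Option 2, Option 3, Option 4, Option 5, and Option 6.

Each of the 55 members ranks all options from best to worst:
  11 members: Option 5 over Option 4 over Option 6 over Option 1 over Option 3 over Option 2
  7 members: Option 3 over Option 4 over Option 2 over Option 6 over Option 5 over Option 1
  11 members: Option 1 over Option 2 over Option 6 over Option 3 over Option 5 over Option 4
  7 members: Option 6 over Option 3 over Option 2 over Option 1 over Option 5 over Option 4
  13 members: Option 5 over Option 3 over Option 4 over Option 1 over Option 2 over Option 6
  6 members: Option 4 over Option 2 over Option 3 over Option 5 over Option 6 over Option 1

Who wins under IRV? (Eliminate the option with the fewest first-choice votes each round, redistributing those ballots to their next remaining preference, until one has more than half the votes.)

Round 1: Option 1 11, Option 2 0, Option 3 7, Option 4 6, Option 5 24, Option 6 7. Option 2 eliminated.
Round 2: Option 1 11, Option 3 7, Option 4 6, Option 5 24, Option 6 7. Option 4 eliminated.
Round 3: Option 1 11, Option 3 13, Option 5 24, Option 6 7. Option 6 eliminated.
Round 4: Option 1 11, Option 3 20, Option 5 24. Option 1 eliminated.
Round 5: Option 3 31, Option 5 24. Option 3 has a majority (≥28).

Option 3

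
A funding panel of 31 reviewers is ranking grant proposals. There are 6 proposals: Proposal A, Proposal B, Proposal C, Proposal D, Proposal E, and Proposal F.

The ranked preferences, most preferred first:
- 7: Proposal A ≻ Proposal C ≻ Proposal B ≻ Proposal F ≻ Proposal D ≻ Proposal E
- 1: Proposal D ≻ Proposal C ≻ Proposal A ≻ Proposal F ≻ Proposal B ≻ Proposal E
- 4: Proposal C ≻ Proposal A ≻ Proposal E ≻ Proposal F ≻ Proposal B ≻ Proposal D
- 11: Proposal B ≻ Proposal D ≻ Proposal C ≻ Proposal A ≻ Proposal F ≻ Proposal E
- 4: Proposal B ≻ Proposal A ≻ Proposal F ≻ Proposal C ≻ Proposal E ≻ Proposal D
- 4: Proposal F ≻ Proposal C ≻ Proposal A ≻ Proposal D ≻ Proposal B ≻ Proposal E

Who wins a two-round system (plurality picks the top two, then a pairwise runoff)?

Round 1 first-place votes: Proposal A 7, Proposal B 15, Proposal C 4, Proposal D 1, Proposal E 0, Proposal F 4. Proposal B and Proposal A advance.
Runoff: Proposal B is ranked above Proposal A on 15 ballots, Proposal A above Proposal B on 16.

Proposal A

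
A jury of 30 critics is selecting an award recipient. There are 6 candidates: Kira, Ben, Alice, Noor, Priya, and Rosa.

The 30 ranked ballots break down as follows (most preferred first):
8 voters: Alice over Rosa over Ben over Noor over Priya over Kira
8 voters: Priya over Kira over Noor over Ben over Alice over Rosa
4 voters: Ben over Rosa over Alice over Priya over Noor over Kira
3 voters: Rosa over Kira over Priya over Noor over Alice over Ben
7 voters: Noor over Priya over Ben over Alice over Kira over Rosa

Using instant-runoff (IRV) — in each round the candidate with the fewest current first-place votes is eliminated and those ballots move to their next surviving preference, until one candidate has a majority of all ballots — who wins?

Priya

Round 1: Kira 0, Ben 4, Alice 8, Noor 7, Priya 8, Rosa 3. Kira eliminated.
Round 2: Ben 4, Alice 8, Noor 7, Priya 8, Rosa 3. Rosa eliminated.
Round 3: Ben 4, Alice 8, Noor 7, Priya 11. Ben eliminated.
Round 4: Alice 12, Noor 7, Priya 11. Noor eliminated.
Round 5: Alice 12, Priya 18. Priya has a majority (≥16).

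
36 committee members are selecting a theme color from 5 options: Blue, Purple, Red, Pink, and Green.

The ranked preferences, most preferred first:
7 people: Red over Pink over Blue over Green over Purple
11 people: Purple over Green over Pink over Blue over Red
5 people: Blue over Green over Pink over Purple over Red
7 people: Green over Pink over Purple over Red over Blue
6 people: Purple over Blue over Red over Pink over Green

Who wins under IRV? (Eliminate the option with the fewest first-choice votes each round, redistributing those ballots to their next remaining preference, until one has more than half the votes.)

Round 1: Blue 5, Purple 17, Red 7, Pink 0, Green 7. Pink eliminated.
Round 2: Blue 5, Purple 17, Red 7, Green 7. Blue eliminated.
Round 3: Purple 17, Red 7, Green 12. Red eliminated.
Round 4: Purple 17, Green 19. Green has a majority (≥19).

Green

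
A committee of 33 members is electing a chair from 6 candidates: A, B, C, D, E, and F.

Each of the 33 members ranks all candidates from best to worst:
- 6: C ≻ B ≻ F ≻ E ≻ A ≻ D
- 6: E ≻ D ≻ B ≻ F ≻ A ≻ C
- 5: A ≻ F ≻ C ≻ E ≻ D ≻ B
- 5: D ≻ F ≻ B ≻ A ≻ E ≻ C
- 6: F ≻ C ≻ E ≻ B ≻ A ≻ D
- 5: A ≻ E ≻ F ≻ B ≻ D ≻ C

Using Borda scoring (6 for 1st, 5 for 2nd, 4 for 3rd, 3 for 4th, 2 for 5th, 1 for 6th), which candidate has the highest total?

A: 6×2 + 6×2 + 5×6 + 5×3 + 6×2 + 5×6 = 111
B: 6×5 + 6×4 + 5×1 + 5×4 + 6×3 + 5×3 = 112
C: 6×6 + 6×1 + 5×4 + 5×1 + 6×5 + 5×1 = 102
D: 6×1 + 6×5 + 5×2 + 5×6 + 6×1 + 5×2 = 92
E: 6×3 + 6×6 + 5×3 + 5×2 + 6×4 + 5×5 = 128
F: 6×4 + 6×3 + 5×5 + 5×5 + 6×6 + 5×4 = 148

F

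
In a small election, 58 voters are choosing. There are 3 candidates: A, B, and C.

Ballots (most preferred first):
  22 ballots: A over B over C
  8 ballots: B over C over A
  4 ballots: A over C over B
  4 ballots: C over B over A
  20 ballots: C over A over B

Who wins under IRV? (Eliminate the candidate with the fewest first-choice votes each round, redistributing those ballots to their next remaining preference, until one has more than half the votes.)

Round 1: A 26, B 8, C 24. B eliminated.
Round 2: A 26, C 32. C has a majority (≥30).

C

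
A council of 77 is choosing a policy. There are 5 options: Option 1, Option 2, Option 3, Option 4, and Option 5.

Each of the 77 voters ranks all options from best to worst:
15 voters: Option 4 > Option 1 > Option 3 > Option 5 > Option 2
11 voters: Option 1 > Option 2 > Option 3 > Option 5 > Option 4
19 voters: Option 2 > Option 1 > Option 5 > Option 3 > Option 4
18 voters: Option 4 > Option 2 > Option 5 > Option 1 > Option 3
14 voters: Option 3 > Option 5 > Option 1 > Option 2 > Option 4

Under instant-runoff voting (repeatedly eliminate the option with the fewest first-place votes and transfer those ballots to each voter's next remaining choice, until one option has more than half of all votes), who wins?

Option 2

Round 1: Option 1 11, Option 2 19, Option 3 14, Option 4 33, Option 5 0. Option 5 eliminated.
Round 2: Option 1 11, Option 2 19, Option 3 14, Option 4 33. Option 1 eliminated.
Round 3: Option 2 30, Option 3 14, Option 4 33. Option 3 eliminated.
Round 4: Option 2 44, Option 4 33. Option 2 has a majority (≥39).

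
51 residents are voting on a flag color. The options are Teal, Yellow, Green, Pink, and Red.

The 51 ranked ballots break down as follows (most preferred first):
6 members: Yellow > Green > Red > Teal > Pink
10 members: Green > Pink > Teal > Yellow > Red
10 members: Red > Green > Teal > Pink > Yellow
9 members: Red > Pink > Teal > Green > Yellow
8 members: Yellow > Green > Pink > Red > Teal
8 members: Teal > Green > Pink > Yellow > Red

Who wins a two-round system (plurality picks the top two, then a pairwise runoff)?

Round 1 first-place votes: Teal 8, Yellow 14, Green 10, Pink 0, Red 19. Red and Yellow advance.
Runoff: Red is ranked above Yellow on 19 ballots, Yellow above Red on 32.

Yellow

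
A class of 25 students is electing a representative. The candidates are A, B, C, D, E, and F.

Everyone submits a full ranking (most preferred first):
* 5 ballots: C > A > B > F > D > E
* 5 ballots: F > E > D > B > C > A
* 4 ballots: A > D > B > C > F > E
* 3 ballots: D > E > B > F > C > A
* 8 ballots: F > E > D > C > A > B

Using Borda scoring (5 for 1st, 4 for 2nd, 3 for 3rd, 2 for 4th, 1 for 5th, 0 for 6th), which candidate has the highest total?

F

A: 5×4 + 5×0 + 4×5 + 3×0 + 8×1 = 48
B: 5×3 + 5×2 + 4×3 + 3×3 + 8×0 = 46
C: 5×5 + 5×1 + 4×2 + 3×1 + 8×2 = 57
D: 5×1 + 5×3 + 4×4 + 3×5 + 8×3 = 75
E: 5×0 + 5×4 + 4×0 + 3×4 + 8×4 = 64
F: 5×2 + 5×5 + 4×1 + 3×2 + 8×5 = 85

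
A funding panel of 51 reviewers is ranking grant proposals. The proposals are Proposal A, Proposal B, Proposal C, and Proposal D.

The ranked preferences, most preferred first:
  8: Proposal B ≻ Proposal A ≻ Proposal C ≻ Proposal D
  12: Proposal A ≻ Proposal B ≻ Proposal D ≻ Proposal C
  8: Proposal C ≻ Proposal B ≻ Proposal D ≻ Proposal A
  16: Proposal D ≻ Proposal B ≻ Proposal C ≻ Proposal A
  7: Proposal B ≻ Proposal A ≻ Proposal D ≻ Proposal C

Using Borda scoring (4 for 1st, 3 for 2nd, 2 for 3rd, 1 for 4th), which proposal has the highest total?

Proposal A: 8×3 + 12×4 + 8×1 + 16×1 + 7×3 = 117
Proposal B: 8×4 + 12×3 + 8×3 + 16×3 + 7×4 = 168
Proposal C: 8×2 + 12×1 + 8×4 + 16×2 + 7×1 = 99
Proposal D: 8×1 + 12×2 + 8×2 + 16×4 + 7×2 = 126

Proposal B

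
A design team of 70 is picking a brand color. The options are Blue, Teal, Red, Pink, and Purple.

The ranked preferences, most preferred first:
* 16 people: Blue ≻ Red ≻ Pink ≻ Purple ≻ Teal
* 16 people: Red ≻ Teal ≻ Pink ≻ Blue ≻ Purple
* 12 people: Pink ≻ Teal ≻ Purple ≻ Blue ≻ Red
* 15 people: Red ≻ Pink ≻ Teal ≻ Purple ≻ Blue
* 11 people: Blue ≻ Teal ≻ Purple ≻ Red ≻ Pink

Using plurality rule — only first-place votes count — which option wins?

First-place votes: Blue 27, Teal 0, Red 31, Pink 12, Purple 0.

Red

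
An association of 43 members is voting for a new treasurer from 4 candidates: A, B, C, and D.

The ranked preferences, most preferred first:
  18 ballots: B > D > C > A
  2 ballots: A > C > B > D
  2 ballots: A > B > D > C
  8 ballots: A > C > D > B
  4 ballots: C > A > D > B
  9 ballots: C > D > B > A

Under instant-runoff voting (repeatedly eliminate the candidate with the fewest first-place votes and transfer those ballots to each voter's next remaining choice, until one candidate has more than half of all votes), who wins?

Round 1: A 12, B 18, C 13, D 0. D eliminated.
Round 2: A 12, B 18, C 13. A eliminated.
Round 3: B 20, C 23. C has a majority (≥22).

C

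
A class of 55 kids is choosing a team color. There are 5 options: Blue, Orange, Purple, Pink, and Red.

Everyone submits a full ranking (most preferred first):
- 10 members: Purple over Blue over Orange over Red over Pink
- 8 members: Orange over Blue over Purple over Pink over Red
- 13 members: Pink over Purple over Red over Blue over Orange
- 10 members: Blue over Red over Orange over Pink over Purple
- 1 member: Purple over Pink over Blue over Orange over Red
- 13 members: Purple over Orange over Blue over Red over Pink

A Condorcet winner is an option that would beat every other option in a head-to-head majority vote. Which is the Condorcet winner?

Purple vs Blue: 37–18
Purple vs Orange: 37–18
Purple vs Pink: 32–23
Purple vs Red: 45–10
Purple beats every other option.

Purple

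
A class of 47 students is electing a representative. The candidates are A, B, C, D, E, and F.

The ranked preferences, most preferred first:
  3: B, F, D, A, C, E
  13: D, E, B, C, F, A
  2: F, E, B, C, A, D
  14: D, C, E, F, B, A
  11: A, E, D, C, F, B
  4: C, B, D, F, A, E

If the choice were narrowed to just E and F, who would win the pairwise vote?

E

E is ranked above F on 38 ballots; F above E on 9.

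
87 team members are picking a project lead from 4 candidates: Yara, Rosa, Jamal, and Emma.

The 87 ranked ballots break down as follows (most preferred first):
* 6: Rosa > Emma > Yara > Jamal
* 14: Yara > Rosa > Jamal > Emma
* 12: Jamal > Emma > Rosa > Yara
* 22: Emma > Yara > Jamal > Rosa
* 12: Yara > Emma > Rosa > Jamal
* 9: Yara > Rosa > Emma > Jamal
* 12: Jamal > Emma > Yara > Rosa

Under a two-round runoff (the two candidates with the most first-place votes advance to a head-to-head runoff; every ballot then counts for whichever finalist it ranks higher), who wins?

Yara

Round 1 first-place votes: Yara 35, Rosa 6, Jamal 24, Emma 22. Yara and Jamal advance.
Runoff: Yara is ranked above Jamal on 63 ballots, Jamal above Yara on 24.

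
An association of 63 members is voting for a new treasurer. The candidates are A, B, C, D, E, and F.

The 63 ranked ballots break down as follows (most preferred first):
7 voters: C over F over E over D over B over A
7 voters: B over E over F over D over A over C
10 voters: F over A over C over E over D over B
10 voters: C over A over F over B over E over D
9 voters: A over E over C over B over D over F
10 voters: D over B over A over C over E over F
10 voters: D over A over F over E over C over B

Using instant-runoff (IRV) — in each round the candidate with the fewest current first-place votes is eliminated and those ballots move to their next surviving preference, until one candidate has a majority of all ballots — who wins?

C

Round 1: A 9, B 7, C 17, D 20, E 0, F 10. E eliminated.
Round 2: A 9, B 7, C 17, D 20, F 10. B eliminated.
Round 3: A 9, C 17, D 20, F 17. A eliminated.
Round 4: C 26, D 20, F 17. F eliminated.
Round 5: C 36, D 27. C has a majority (≥32).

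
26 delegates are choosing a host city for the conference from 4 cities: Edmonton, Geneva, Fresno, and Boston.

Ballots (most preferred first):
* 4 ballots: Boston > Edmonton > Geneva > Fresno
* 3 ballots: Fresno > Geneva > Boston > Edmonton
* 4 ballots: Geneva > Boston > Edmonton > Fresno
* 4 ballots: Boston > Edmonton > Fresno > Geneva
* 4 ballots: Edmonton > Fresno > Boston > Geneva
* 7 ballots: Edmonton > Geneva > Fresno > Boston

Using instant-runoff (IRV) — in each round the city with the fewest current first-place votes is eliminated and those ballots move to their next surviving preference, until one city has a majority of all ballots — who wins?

Round 1: Edmonton 11, Geneva 4, Fresno 3, Boston 8. Fresno eliminated.
Round 2: Edmonton 11, Geneva 7, Boston 8. Geneva eliminated.
Round 3: Edmonton 11, Boston 15. Boston has a majority (≥14).

Boston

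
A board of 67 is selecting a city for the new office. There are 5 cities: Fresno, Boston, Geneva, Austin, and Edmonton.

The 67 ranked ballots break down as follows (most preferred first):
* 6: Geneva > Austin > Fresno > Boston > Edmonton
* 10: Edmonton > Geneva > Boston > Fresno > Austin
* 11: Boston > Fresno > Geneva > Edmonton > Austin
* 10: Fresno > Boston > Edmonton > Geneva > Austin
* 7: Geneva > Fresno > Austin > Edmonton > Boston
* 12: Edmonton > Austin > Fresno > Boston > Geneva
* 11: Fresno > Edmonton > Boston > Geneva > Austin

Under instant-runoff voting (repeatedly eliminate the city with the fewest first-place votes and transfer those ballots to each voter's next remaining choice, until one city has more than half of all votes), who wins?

Round 1: Fresno 21, Boston 11, Geneva 13, Austin 0, Edmonton 22. Austin eliminated.
Round 2: Fresno 21, Boston 11, Geneva 13, Edmonton 22. Boston eliminated.
Round 3: Fresno 32, Geneva 13, Edmonton 22. Geneva eliminated.
Round 4: Fresno 45, Edmonton 22. Fresno has a majority (≥34).

Fresno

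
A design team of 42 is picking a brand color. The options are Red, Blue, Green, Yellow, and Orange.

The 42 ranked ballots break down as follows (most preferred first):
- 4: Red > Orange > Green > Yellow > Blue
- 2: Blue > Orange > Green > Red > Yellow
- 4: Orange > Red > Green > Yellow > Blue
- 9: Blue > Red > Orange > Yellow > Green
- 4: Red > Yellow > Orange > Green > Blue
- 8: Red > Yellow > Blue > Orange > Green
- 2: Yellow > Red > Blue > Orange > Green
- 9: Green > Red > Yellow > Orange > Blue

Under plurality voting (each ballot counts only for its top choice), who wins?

First-place votes: Red 16, Blue 11, Green 9, Yellow 2, Orange 4.

Red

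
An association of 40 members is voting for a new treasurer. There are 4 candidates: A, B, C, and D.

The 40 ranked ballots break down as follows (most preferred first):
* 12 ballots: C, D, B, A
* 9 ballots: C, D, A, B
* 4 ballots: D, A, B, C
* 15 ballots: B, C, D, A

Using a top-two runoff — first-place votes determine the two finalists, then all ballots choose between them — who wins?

C

Round 1 first-place votes: A 0, B 15, C 21, D 4. C and B advance.
Runoff: C is ranked above B on 21 ballots, B above C on 19.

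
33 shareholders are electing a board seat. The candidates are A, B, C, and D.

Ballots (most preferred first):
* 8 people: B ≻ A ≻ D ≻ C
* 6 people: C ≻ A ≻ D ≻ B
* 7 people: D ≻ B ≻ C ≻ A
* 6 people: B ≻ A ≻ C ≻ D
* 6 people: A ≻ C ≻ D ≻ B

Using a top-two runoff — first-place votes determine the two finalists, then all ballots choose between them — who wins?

Round 1 first-place votes: A 6, B 14, C 6, D 7. B and D advance.
Runoff: B is ranked above D on 14 ballots, D above B on 19.

D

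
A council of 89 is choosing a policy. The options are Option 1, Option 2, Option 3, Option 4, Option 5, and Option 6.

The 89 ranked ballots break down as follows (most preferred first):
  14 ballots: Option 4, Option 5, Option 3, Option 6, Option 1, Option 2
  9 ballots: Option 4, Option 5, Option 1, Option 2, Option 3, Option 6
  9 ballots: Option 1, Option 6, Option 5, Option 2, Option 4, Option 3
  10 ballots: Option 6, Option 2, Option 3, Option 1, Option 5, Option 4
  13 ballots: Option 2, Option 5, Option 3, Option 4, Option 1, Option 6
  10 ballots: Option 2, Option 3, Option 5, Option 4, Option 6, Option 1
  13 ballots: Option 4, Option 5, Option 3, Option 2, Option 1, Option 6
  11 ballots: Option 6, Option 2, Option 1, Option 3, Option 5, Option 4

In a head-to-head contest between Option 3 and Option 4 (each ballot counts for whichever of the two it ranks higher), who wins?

Option 3 is ranked above Option 4 on 44 ballots; Option 4 above Option 3 on 45.

Option 4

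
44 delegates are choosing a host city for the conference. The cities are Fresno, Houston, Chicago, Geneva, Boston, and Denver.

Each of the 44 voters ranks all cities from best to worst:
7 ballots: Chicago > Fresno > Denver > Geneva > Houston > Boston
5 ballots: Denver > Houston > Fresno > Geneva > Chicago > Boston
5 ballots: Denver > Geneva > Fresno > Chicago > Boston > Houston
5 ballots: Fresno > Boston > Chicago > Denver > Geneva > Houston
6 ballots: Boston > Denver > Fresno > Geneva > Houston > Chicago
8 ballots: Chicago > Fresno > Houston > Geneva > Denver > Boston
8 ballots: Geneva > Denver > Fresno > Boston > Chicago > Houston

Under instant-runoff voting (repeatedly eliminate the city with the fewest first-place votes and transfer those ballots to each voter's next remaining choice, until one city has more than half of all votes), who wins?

Round 1: Fresno 5, Houston 0, Chicago 15, Geneva 8, Boston 6, Denver 10. Houston eliminated.
Round 2: Fresno 5, Chicago 15, Geneva 8, Boston 6, Denver 10. Fresno eliminated.
Round 3: Chicago 15, Geneva 8, Boston 11, Denver 10. Geneva eliminated.
Round 4: Chicago 15, Boston 11, Denver 18. Boston eliminated.
Round 5: Chicago 20, Denver 24. Denver has a majority (≥23).

Denver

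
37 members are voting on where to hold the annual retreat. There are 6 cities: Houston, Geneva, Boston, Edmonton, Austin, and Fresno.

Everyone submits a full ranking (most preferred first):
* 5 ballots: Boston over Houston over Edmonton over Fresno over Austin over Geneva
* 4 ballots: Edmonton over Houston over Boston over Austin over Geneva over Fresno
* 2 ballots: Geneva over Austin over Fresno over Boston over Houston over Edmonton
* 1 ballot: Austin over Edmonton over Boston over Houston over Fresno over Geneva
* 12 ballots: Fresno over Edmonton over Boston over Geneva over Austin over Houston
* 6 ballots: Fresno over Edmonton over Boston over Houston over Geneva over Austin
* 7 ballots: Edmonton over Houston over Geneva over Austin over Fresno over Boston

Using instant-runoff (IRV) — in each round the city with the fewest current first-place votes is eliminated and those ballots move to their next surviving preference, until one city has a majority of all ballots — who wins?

Fresno

Round 1: Houston 0, Geneva 2, Boston 5, Edmonton 11, Austin 1, Fresno 18. Houston eliminated.
Round 2: Geneva 2, Boston 5, Edmonton 11, Austin 1, Fresno 18. Austin eliminated.
Round 3: Geneva 2, Boston 5, Edmonton 12, Fresno 18. Geneva eliminated.
Round 4: Boston 5, Edmonton 12, Fresno 20. Fresno has a majority (≥19).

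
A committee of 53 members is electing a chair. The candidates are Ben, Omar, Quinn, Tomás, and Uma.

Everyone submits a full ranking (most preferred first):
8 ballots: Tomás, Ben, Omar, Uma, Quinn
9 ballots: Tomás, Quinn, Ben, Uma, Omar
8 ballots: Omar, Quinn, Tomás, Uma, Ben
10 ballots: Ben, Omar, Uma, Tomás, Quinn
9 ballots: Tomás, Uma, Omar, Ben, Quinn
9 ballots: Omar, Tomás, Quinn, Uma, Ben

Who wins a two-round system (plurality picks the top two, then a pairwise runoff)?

Round 1 first-place votes: Ben 10, Omar 17, Quinn 0, Tomás 26, Uma 0. Tomás and Omar advance.
Runoff: Tomás is ranked above Omar on 26 ballots, Omar above Tomás on 27.

Omar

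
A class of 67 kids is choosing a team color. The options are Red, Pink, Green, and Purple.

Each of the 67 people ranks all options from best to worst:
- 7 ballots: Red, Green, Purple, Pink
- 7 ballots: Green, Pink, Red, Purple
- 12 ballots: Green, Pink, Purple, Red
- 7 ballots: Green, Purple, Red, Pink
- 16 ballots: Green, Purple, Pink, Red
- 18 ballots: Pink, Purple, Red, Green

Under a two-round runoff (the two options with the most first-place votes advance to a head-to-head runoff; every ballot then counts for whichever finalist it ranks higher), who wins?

Round 1 first-place votes: Red 7, Pink 18, Green 42, Purple 0. Green and Pink advance.
Runoff: Green is ranked above Pink on 49 ballots, Pink above Green on 18.

Green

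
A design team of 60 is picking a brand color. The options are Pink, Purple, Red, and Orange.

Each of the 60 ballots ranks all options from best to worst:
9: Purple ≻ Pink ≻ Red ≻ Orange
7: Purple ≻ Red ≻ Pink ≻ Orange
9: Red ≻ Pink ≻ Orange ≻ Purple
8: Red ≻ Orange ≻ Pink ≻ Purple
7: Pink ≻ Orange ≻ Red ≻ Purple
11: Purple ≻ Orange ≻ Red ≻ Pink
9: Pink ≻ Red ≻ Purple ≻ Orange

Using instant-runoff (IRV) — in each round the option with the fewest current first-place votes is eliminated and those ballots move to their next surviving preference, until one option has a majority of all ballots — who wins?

Red

Round 1: Pink 16, Purple 27, Red 17, Orange 0. Orange eliminated.
Round 2: Pink 16, Purple 27, Red 17. Pink eliminated.
Round 3: Purple 27, Red 33. Red has a majority (≥31).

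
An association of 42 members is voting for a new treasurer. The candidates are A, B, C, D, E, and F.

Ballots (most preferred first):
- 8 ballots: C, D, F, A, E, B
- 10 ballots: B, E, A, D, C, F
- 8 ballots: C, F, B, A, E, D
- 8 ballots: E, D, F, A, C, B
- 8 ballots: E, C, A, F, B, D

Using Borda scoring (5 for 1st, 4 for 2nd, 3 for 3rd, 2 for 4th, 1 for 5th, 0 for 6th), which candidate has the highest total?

E

A: 8×2 + 10×3 + 8×2 + 8×2 + 8×3 = 102
B: 8×0 + 10×5 + 8×3 + 8×0 + 8×1 = 82
C: 8×5 + 10×1 + 8×5 + 8×1 + 8×4 = 130
D: 8×4 + 10×2 + 8×0 + 8×4 + 8×0 = 84
E: 8×1 + 10×4 + 8×1 + 8×5 + 8×5 = 136
F: 8×3 + 10×0 + 8×4 + 8×3 + 8×2 = 96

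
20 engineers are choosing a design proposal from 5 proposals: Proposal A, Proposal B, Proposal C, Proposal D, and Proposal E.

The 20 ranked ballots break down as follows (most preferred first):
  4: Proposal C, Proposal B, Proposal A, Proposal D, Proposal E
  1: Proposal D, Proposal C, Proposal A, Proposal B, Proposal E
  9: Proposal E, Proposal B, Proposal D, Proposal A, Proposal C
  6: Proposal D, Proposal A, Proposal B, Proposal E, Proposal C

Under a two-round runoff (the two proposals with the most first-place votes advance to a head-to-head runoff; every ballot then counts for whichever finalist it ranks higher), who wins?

Proposal D

Round 1 first-place votes: Proposal A 0, Proposal B 0, Proposal C 4, Proposal D 7, Proposal E 9. Proposal E and Proposal D advance.
Runoff: Proposal E is ranked above Proposal D on 9 ballots, Proposal D above Proposal E on 11.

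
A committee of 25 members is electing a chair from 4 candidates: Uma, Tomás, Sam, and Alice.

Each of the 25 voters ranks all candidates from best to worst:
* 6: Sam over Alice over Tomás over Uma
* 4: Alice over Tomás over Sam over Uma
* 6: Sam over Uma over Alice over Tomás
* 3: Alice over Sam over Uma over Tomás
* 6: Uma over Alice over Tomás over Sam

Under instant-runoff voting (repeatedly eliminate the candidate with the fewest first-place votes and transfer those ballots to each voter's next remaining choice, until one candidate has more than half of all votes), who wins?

Round 1: Uma 6, Tomás 0, Sam 12, Alice 7. Tomás eliminated.
Round 2: Uma 6, Sam 12, Alice 7. Uma eliminated.
Round 3: Sam 12, Alice 13. Alice has a majority (≥13).

Alice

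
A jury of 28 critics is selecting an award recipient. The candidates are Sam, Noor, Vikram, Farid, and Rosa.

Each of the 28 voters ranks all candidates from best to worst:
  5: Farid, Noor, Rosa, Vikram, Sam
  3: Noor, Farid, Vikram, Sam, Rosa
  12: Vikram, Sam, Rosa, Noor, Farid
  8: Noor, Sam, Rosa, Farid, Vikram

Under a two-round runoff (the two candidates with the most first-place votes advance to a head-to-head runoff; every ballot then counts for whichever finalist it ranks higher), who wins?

Noor

Round 1 first-place votes: Sam 0, Noor 11, Vikram 12, Farid 5, Rosa 0. Vikram and Noor advance.
Runoff: Vikram is ranked above Noor on 12 ballots, Noor above Vikram on 16.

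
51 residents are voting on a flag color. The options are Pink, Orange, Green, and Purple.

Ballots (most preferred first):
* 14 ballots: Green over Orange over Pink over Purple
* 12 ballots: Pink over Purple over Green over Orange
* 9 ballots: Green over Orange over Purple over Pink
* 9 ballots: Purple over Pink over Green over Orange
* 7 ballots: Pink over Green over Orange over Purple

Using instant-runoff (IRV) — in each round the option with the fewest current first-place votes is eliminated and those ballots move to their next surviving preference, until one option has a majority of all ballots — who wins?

Pink

Round 1: Pink 19, Orange 0, Green 23, Purple 9. Orange eliminated.
Round 2: Pink 19, Green 23, Purple 9. Purple eliminated.
Round 3: Pink 28, Green 23. Pink has a majority (≥26).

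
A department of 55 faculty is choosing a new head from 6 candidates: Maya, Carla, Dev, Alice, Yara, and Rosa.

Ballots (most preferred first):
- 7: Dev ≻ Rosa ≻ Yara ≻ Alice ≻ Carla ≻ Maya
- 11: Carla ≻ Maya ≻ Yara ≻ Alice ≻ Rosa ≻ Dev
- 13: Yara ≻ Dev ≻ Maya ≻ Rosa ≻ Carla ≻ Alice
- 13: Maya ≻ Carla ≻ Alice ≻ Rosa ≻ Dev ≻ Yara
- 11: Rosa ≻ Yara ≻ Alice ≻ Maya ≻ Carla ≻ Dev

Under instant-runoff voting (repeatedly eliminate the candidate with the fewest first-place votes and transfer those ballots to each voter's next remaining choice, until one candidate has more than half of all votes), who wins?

Round 1: Maya 13, Carla 11, Dev 7, Alice 0, Yara 13, Rosa 11. Alice eliminated.
Round 2: Maya 13, Carla 11, Dev 7, Yara 13, Rosa 11. Dev eliminated.
Round 3: Maya 13, Carla 11, Yara 13, Rosa 18. Carla eliminated.
Round 4: Maya 24, Yara 13, Rosa 18. Yara eliminated.
Round 5: Maya 37, Rosa 18. Maya has a majority (≥28).

Maya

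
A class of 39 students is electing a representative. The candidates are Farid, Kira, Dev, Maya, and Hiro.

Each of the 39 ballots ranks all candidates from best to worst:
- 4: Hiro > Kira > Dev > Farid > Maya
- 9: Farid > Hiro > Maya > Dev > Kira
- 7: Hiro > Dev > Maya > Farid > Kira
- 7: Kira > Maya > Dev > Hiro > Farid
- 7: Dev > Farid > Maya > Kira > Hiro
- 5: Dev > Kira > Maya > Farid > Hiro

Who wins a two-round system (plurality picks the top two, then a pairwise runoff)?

Hiro

Round 1 first-place votes: Farid 9, Kira 7, Dev 12, Maya 0, Hiro 11. Dev and Hiro advance.
Runoff: Dev is ranked above Hiro on 19 ballots, Hiro above Dev on 20.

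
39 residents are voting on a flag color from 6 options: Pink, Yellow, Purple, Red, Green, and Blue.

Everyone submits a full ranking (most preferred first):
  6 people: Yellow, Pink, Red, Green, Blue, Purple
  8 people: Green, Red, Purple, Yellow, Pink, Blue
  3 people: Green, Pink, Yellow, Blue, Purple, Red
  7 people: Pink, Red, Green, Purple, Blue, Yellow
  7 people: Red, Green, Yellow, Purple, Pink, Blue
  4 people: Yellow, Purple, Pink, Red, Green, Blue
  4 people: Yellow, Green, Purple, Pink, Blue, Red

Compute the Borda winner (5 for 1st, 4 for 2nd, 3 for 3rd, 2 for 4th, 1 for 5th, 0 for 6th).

Green

Pink: 6×4 + 8×1 + 3×4 + 7×5 + 7×1 + 4×3 + 4×2 = 106
Yellow: 6×5 + 8×2 + 3×3 + 7×0 + 7×3 + 4×5 + 4×5 = 116
Purple: 6×0 + 8×3 + 3×1 + 7×2 + 7×2 + 4×4 + 4×3 = 83
Red: 6×3 + 8×4 + 3×0 + 7×4 + 7×5 + 4×2 + 4×0 = 121
Green: 6×2 + 8×5 + 3×5 + 7×3 + 7×4 + 4×1 + 4×4 = 136
Blue: 6×1 + 8×0 + 3×2 + 7×1 + 7×0 + 4×0 + 4×1 = 23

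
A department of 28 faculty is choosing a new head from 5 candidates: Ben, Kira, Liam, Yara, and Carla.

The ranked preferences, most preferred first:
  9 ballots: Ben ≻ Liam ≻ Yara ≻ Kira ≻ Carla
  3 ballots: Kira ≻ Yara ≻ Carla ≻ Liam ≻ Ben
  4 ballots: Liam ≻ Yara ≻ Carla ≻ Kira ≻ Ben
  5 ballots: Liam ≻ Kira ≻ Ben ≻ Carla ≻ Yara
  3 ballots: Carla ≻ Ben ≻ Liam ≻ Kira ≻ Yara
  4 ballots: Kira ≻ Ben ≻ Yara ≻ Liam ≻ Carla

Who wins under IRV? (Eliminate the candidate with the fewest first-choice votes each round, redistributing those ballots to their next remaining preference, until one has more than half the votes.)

Round 1: Ben 9, Kira 7, Liam 9, Yara 0, Carla 3. Yara eliminated.
Round 2: Ben 9, Kira 7, Liam 9, Carla 3. Carla eliminated.
Round 3: Ben 12, Kira 7, Liam 9. Kira eliminated.
Round 4: Ben 16, Liam 12. Ben has a majority (≥15).

Ben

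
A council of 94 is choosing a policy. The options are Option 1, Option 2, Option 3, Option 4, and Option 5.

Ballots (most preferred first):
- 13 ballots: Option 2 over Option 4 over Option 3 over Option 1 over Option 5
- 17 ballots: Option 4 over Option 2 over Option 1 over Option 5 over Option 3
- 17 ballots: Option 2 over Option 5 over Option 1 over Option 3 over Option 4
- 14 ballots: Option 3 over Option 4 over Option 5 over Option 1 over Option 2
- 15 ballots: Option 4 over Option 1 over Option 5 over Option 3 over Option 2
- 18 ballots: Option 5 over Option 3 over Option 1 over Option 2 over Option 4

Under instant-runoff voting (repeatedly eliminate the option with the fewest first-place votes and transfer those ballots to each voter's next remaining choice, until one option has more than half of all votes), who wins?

Round 1: Option 1 0, Option 2 30, Option 3 14, Option 4 32, Option 5 18. Option 1 eliminated.
Round 2: Option 2 30, Option 3 14, Option 4 32, Option 5 18. Option 3 eliminated.
Round 3: Option 2 30, Option 4 46, Option 5 18. Option 5 eliminated.
Round 4: Option 2 48, Option 4 46. Option 2 has a majority (≥48).

Option 2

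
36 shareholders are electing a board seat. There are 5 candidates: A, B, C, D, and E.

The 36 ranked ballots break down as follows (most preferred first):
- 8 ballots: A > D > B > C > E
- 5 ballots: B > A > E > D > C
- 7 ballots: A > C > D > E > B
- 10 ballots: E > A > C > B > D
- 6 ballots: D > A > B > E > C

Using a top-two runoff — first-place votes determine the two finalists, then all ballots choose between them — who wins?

A

Round 1 first-place votes: A 15, B 5, C 0, D 6, E 10. A and E advance.
Runoff: A is ranked above E on 26 ballots, E above A on 10.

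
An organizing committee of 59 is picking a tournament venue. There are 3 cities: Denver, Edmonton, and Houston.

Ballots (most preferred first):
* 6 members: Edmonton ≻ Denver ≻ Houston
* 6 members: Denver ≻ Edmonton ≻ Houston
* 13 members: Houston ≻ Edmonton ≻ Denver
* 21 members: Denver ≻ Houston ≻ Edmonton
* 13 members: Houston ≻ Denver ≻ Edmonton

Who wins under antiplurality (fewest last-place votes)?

Last-place votes: Denver 13, Edmonton 34, Houston 12.

Houston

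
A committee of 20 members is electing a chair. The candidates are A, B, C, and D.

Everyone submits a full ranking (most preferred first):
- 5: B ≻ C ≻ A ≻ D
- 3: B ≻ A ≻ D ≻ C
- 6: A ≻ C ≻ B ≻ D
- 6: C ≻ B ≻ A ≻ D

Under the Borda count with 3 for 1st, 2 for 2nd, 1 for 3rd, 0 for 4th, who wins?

A: 5×1 + 3×2 + 6×3 + 6×1 = 35
B: 5×3 + 3×3 + 6×1 + 6×2 = 42
C: 5×2 + 3×0 + 6×2 + 6×3 = 40
D: 5×0 + 3×1 + 6×0 + 6×0 = 3

B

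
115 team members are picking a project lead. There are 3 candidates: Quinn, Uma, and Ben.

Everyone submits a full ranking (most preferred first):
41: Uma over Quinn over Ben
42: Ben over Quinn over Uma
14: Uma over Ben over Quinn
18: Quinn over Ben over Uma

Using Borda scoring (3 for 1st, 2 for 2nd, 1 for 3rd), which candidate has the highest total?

Quinn: 41×2 + 42×2 + 14×1 + 18×3 = 234
Uma: 41×3 + 42×1 + 14×3 + 18×1 = 225
Ben: 41×1 + 42×3 + 14×2 + 18×2 = 231

Quinn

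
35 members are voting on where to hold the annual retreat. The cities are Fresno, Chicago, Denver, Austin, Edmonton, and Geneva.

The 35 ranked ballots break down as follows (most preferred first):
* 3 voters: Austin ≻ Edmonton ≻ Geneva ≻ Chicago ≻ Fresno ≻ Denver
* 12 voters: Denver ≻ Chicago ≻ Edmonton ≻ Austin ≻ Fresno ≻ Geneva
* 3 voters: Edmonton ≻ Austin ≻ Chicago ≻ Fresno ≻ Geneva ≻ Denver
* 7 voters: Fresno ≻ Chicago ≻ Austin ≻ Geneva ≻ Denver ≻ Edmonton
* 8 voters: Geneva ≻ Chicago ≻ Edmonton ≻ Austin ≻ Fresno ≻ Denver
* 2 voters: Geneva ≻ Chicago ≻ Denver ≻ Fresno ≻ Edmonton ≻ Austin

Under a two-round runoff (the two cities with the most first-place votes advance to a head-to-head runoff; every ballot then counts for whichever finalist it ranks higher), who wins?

Round 1 first-place votes: Fresno 7, Chicago 0, Denver 12, Austin 3, Edmonton 3, Geneva 10. Denver and Geneva advance.
Runoff: Denver is ranked above Geneva on 12 ballots, Geneva above Denver on 23.

Geneva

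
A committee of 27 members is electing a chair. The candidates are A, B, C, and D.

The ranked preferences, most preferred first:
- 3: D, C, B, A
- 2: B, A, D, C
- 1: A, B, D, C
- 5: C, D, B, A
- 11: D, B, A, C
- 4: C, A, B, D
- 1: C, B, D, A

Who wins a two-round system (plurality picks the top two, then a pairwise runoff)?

Round 1 first-place votes: A 1, B 2, C 10, D 14. D and C advance.
Runoff: D is ranked above C on 17 ballots, C above D on 10.

D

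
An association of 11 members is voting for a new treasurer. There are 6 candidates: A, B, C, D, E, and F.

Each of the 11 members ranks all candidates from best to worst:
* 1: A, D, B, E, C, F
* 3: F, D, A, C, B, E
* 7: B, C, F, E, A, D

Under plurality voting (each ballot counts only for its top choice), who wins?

First-place votes: A 1, B 7, C 0, D 0, E 0, F 3.

B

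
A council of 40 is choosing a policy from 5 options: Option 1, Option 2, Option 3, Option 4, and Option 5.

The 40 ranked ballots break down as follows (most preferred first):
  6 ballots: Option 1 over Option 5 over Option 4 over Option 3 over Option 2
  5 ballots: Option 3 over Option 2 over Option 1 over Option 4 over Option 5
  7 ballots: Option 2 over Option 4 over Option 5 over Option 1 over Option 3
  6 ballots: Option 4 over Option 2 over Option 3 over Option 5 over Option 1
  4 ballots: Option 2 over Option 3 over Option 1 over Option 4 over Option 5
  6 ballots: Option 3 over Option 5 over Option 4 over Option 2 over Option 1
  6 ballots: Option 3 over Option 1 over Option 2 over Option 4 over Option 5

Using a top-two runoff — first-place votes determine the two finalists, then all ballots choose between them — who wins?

Round 1 first-place votes: Option 1 6, Option 2 11, Option 3 17, Option 4 6, Option 5 0. Option 3 and Option 2 advance.
Runoff: Option 3 is ranked above Option 2 on 23 ballots, Option 2 above Option 3 on 17.

Option 3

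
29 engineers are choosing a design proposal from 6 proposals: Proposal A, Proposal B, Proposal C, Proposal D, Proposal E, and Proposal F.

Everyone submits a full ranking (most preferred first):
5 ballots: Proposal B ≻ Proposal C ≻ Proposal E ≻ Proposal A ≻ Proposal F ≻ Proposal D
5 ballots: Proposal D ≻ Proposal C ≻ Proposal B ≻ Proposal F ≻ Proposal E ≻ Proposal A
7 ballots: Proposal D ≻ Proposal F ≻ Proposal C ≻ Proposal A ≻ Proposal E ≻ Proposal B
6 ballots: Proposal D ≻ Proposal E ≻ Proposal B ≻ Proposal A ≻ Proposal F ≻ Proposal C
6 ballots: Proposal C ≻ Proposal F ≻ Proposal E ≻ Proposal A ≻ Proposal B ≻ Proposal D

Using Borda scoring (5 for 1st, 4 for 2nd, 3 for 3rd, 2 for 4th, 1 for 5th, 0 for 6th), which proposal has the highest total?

Proposal A: 5×2 + 5×0 + 7×2 + 6×2 + 6×2 = 48
Proposal B: 5×5 + 5×3 + 7×0 + 6×3 + 6×1 = 64
Proposal C: 5×4 + 5×4 + 7×3 + 6×0 + 6×5 = 91
Proposal D: 5×0 + 5×5 + 7×5 + 6×5 + 6×0 = 90
Proposal E: 5×3 + 5×1 + 7×1 + 6×4 + 6×3 = 69
Proposal F: 5×1 + 5×2 + 7×4 + 6×1 + 6×4 = 73

Proposal C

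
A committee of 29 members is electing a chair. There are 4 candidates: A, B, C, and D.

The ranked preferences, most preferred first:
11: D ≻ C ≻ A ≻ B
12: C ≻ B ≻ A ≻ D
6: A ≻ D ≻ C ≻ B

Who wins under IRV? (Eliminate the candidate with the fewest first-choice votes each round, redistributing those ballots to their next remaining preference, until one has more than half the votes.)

Round 1: A 6, B 0, C 12, D 11. B eliminated.
Round 2: A 6, C 12, D 11. A eliminated.
Round 3: C 12, D 17. D has a majority (≥15).

D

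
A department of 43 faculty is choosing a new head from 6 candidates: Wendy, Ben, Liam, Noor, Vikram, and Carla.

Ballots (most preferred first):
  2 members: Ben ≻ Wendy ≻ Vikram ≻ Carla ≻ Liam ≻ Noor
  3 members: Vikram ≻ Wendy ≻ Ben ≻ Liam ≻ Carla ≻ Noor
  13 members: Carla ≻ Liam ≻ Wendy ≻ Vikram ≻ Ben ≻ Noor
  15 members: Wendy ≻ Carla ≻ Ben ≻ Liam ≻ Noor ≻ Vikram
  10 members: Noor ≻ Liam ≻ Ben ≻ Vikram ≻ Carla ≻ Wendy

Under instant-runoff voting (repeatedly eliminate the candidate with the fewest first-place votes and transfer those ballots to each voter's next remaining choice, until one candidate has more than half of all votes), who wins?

Round 1: Wendy 15, Ben 2, Liam 0, Noor 10, Vikram 3, Carla 13. Liam eliminated.
Round 2: Wendy 15, Ben 2, Noor 10, Vikram 3, Carla 13. Ben eliminated.
Round 3: Wendy 17, Noor 10, Vikram 3, Carla 13. Vikram eliminated.
Round 4: Wendy 20, Noor 10, Carla 13. Noor eliminated.
Round 5: Wendy 20, Carla 23. Carla has a majority (≥22).

Carla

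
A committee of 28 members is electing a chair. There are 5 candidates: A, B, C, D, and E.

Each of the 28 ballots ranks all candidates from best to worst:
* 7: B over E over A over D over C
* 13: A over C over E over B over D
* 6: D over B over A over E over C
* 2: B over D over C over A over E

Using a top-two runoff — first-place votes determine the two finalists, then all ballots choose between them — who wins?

B

Round 1 first-place votes: A 13, B 9, C 0, D 6, E 0. A and B advance.
Runoff: A is ranked above B on 13 ballots, B above A on 15.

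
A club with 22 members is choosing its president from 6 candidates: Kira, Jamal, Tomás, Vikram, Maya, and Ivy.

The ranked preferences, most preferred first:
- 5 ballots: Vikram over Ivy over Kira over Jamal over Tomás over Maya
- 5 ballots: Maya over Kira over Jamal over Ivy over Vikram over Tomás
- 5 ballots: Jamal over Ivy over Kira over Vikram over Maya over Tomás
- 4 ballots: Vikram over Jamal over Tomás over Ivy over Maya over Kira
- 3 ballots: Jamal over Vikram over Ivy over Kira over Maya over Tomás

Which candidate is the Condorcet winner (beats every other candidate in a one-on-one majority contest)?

Jamal vs Kira: 12–10
Jamal vs Tomás: 22–0
Jamal vs Vikram: 13–9
Jamal vs Maya: 17–5
Jamal vs Ivy: 17–5
Jamal beats every other candidate.

Jamal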